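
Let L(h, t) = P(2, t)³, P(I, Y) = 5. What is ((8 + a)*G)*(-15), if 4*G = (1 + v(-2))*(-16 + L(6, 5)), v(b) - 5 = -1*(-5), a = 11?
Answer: -341715/4 ≈ -85429.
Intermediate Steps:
L(h, t) = 125 (L(h, t) = 5³ = 125)
v(b) = 10 (v(b) = 5 - 1*(-5) = 5 + 5 = 10)
G = 1199/4 (G = ((1 + 10)*(-16 + 125))/4 = (11*109)/4 = (¼)*1199 = 1199/4 ≈ 299.75)
((8 + a)*G)*(-15) = ((8 + 11)*(1199/4))*(-15) = (19*(1199/4))*(-15) = (22781/4)*(-15) = -341715/4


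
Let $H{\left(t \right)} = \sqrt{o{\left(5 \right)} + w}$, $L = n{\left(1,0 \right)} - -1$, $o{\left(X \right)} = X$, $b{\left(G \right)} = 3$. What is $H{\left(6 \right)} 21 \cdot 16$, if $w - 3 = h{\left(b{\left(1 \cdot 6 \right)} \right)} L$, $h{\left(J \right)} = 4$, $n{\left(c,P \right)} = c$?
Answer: $1344$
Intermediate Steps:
$L = 2$ ($L = 1 - -1 = 1 + 1 = 2$)
$w = 11$ ($w = 3 + 4 \cdot 2 = 3 + 8 = 11$)
$H{\left(t \right)} = 4$ ($H{\left(t \right)} = \sqrt{5 + 11} = \sqrt{16} = 4$)
$H{\left(6 \right)} 21 \cdot 16 = 4 \cdot 21 \cdot 16 = 84 \cdot 16 = 1344$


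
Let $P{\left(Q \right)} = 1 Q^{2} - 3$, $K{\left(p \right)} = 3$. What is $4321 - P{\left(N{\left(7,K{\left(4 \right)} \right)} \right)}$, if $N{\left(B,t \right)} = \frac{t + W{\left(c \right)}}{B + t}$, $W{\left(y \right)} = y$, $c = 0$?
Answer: $\frac{432391}{100} \approx 4323.9$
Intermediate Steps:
$N{\left(B,t \right)} = \frac{t}{B + t}$ ($N{\left(B,t \right)} = \frac{t + 0}{B + t} = \frac{t}{B + t}$)
$P{\left(Q \right)} = -3 + Q^{2}$ ($P{\left(Q \right)} = Q^{2} - 3 = -3 + Q^{2}$)
$4321 - P{\left(N{\left(7,K{\left(4 \right)} \right)} \right)} = 4321 - \left(-3 + \left(\frac{3}{7 + 3}\right)^{2}\right) = 4321 - \left(-3 + \left(\frac{3}{10}\right)^{2}\right) = 4321 - \left(-3 + \frac{9}{100}\right) = 4321 - - \frac{291}{100} = 4321 + \frac{291}{100} = \frac{432391}{100}$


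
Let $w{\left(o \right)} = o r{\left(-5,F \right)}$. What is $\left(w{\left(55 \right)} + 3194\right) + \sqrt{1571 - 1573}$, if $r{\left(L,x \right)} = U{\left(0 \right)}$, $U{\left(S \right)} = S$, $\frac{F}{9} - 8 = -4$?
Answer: $3194 + i \sqrt{2} \approx 3194.0 + 1.4142 i$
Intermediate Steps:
$F = 36$ ($F = 72 + 9 \left(-4\right) = 72 - 36 = 36$)
$r{\left(L,x \right)} = 0$
$w{\left(o \right)} = 0$ ($w{\left(o \right)} = o 0 = 0$)
$\left(w{\left(55 \right)} + 3194\right) + \sqrt{1571 - 1573} = \left(0 + 3194\right) + \sqrt{1571 - 1573} = 3194 + \sqrt{-2} = 3194 + i \sqrt{2}$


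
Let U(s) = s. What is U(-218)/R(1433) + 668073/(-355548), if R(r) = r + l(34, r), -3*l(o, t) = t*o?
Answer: -9815092829/5264836268 ≈ -1.8643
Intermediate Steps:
l(o, t) = -o*t/3 (l(o, t) = -t*o/3 = -o*t/3)
R(r) = -31*r/3 (R(r) = r - ⅓*34*r = r - 34*r/3 = -31*r/3)
U(-218)/R(1433) + 668073/(-355548) = -218/((-31/3*1433)) + 668073/(-355548) = -218/(-44423/3) + 668073*(-1/355548) = -218*(-3/44423) - 222691/118516 = 654/44423 - 222691/118516 = -9815092829/5264836268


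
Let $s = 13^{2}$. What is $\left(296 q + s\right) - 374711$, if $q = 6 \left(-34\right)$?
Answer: $-434926$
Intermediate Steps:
$s = 169$
$q = -204$
$\left(296 q + s\right) - 374711 = \left(296 \left(-204\right) + 169\right) - 374711 = \left(-60384 + 169\right) - 374711 = -60215 - 374711 = -434926$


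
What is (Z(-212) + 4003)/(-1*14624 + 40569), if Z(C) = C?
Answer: 3791/25945 ≈ 0.14612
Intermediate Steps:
(Z(-212) + 4003)/(-1*14624 + 40569) = (-212 + 4003)/(-1*14624 + 40569) = 3791/(-14624 + 40569) = 3791/25945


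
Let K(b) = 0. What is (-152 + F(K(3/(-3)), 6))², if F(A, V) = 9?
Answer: 20449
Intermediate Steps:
(-152 + F(K(3/(-3)), 6))² = (-152 + 9)² = (-143)² = 20449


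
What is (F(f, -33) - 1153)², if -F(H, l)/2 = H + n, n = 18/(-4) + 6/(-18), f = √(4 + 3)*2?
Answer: 11765908/9 + 27440*√7/3 ≈ 1.3315e+6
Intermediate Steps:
f = 2*√7 (f = √7*2 = 2*√7 ≈ 5.2915)
n = -29/6 (n = 18*(-¼) + 6*(-1/18) = -9/2 - ⅓ = -29/6 ≈ -4.8333)
F(H, l) = 29/3 - 2*H (F(H, l) = -2*(H - 29/6) = -2*(-29/6 + H) = 29/3 - 2*H)
(F(f, -33) - 1153)² = ((29/3 - 4*√7) - 1153)² = (-3430/3 - 4*√7)²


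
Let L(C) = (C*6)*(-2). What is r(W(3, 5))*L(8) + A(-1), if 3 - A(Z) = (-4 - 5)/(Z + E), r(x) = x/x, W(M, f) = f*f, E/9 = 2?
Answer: -1572/17 ≈ -92.471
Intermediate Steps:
E = 18 (E = 9*2 = 18)
W(M, f) = f²
L(C) = -12*C (L(C) = (6*C)*(-2) = -12*C)
r(x) = 1
A(Z) = 3 + 9/(18 + Z) (A(Z) = 3 - (-4 - 5)/(Z + 18) = 3 - (-9)/(18 + Z) = 3 + 9/(18 + Z))
r(W(3, 5))*L(8) + A(-1) = 1*(-12*8) + 3*(21 - 1)/(18 - 1) = 1*(-96) + 3*20/17 = -96 + 3*(1/17)*20 = -96 + 60/17 = -1572/17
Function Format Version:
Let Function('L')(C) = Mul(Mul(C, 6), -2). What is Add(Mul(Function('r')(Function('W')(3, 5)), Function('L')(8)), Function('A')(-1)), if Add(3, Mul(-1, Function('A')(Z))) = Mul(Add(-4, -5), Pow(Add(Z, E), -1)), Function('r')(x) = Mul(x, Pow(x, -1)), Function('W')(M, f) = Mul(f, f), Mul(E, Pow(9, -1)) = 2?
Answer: Rational(-1572, 17) ≈ -92.471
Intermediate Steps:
E = 18 (E = Mul(9, 2) = 18)
Function('W')(M, f) = Pow(f, 2)
Function('L')(C) = Mul(-12, C) (Function('L')(C) = Mul(Mul(6, C), -2) = Mul(-12, C))
Function('r')(x) = 1
Function('A')(Z) = Add(3, Mul(9, Pow(Add(18, Z), -1))) (Function('A')(Z) = Add(3, Mul(-1, Mul(Add(-4, -5), Pow(Add(Z, 18), -1)))) = Add(3, Mul(-1, Mul(-9, Pow(Add(18, Z), -1)))) = Add(3, Mul(9, Pow(Add(18, Z), -1))))
Add(Mul(Function('r')(Function('W')(3, 5)), Function('L')(8)), Function('A')(-1)) = Add(Mul(1, Mul(-12, 8)), Mul(3, Pow(Add(18, -1), -1), Add(21, -1))) = Add(Mul(1, -96), Mul(3, Pow(17, -1), 20)) = Add(-96, Mul(3, Rational(1, 17), 20)) = Add(-96, Rational(60, 17)) = Rational(-1572, 17)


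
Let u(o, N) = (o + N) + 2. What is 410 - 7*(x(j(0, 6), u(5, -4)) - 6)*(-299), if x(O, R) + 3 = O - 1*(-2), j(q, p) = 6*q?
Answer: -14241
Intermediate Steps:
u(o, N) = 2 + N + o (u(o, N) = (N + o) + 2 = 2 + N + o)
x(O, R) = -1 + O (x(O, R) = -3 + (O - 1*(-2)) = -3 + (O + 2) = -3 + (2 + O) = -1 + O)
410 - 7*(x(j(0, 6), u(5, -4)) - 6)*(-299) = 410 - 7*((-1 + 6*0) - 6)*(-299) = 410 - 7*((-1 + 0) - 6)*(-299) = 410 - 7*(-1 - 6)*(-299) = 410 - 7*(-7)*(-299) = 410 + 49*(-299) = 410 - 14651 = -14241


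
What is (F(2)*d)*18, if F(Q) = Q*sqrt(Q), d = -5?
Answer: -180*sqrt(2) ≈ -254.56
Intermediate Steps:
F(Q) = Q**(3/2)
(F(2)*d)*18 = (2**(3/2)*(-5))*18 = ((2*sqrt(2))*(-5))*18 = -10*sqrt(2)*18 = -180*sqrt(2)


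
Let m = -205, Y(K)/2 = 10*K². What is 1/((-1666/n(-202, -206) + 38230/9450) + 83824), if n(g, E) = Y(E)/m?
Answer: 80204040/6723380189201 ≈ 1.1929e-5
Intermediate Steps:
Y(K) = 20*K² (Y(K) = 2*(10*K²) = 20*K²)
n(g, E) = -4*E²/41 (n(g, E) = (20*E²)/(-205) = (20*E²)*(-1/205) = -4*E²/41)
1/((-1666/n(-202, -206) + 38230/9450) + 83824) = 1/((-1666/((-4/41*(-206)²)) + 38230/9450) + 83824) = 1/((-1666/((-4/41*42436)) + 38230*(1/9450)) + 83824) = 1/((-1666/(-169744/41) + 3823/945) + 83824) = 1/((-1666*(-41/169744) + 3823/945) + 83824) = 1/((34153/84872 + 3823/945) + 83824) = 1/(356740241/80204040 + 83824) = 1/(6723380189201/80204040) = 80204040/6723380189201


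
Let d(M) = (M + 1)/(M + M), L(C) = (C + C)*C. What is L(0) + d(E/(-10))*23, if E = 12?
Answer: 23/12 ≈ 1.9167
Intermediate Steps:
L(C) = 2*C² (L(C) = (2*C)*C = 2*C²)
d(M) = (1 + M)/(2*M) (d(M) = (1 + M)/((2*M)) = (1 + M)*(1/(2*M)) = (1 + M)/(2*M))
L(0) + d(E/(-10))*23 = 2*0² + ((1 + 12/(-10))/(2*((12/(-10)))))*23 = 2*0 + ((1 + 12*(-⅒))/(2*((12*(-⅒)))))*23 = 0 + ((1 - 6/5)/(2*(-6/5)))*23 = 0 + ((½)*(-⅚)*(-⅕))*23 = 0 + (1/12)*23 = 0 + 23/12 = 23/12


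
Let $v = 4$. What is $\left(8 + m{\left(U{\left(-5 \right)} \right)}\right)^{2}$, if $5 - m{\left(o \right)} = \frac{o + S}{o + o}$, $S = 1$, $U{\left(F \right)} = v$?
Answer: $\frac{9801}{64} \approx 153.14$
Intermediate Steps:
$U{\left(F \right)} = 4$
$m{\left(o \right)} = 5 - \frac{1 + o}{2 o}$ ($m{\left(o \right)} = 5 - \frac{o + 1}{o + o} = 5 - \frac{1 + o}{2 o}$)
$\left(8 + m{\left(U{\left(-5 \right)} \right)}\right)^{2} = \left(8 + \frac{-1 + 9 \cdot 4}{2 \cdot 4}\right)^{2} = \left(8 + \frac{1}{2} \cdot \frac{1}{4} \left(-1 + 36\right)\right)^{2} = \left(8 + \frac{1}{2} \cdot \frac{1}{4} \cdot 35\right)^{2} = \left(8 + \frac{35}{8}\right)^{2} = \left(\frac{99}{8}\right)^{2} = \frac{9801}{64}$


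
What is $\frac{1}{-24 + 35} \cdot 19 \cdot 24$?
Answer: $\frac{456}{11} \approx 41.455$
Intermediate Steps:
$\frac{1}{-24 + 35} \cdot 19 \cdot 24 = \frac{1}{11} \cdot 19 \cdot 24 = \frac{19}{11} \cdot 24 = \frac{456}{11}$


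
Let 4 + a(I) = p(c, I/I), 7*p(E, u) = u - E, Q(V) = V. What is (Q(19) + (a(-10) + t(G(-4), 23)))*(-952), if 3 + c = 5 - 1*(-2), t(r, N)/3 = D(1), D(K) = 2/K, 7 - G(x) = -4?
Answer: -19584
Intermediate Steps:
G(x) = 11 (G(x) = 7 - 1*(-4) = 7 + 4 = 11)
t(r, N) = 6 (t(r, N) = 3*(2/1) = 3*(2*1) = 3*2 = 6)
c = 4 (c = -3 + (5 - 1*(-2)) = -3 + (5 + 2) = -3 + 7 = 4)
p(E, u) = -E/7 + u/7 (p(E, u) = (u - E)/7 = -E/7 + u/7)
a(I) = -31/7 (a(I) = -4 + (-1/7*4 + (I/I)/7) = -4 + (-4/7 + (1/7)*1) = -4 + (-4/7 + 1/7) = -4 - 3/7 = -31/7)
(Q(19) + (a(-10) + t(G(-4), 23)))*(-952) = (19 + (-31/7 + 6))*(-952) = (19 + 11/7)*(-952) = (144/7)*(-952) = -19584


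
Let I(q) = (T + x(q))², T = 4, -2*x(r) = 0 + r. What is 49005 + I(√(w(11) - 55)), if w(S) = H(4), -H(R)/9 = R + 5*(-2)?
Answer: 196083/4 - 4*I ≈ 49021.0 - 4.0*I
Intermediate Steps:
x(r) = -r/2 (x(r) = -(0 + r)/2 = -r/2)
H(R) = 90 - 9*R (H(R) = -9*(R + 5*(-2)) = -9*(R - 10) = -9*(-10 + R) = 90 - 9*R)
w(S) = 54 (w(S) = 90 - 9*4 = 90 - 36 = 54)
I(q) = (4 - q/2)²
49005 + I(√(w(11) - 55)) = 49005 + (-8 + √(54 - 55))²/4 = 49005 + (-8 + √(-1))²/4 = 49005 + (-8 + I)²/4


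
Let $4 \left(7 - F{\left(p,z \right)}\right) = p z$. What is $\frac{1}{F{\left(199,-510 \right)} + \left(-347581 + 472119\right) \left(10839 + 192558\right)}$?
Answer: $\frac{2}{50661361931} \approx 3.9478 \cdot 10^{-11}$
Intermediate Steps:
$F{\left(p,z \right)} = 7 - \frac{p z}{4}$
$\frac{1}{F{\left(199,-510 \right)} + \left(-347581 + 472119\right) \left(10839 + 192558\right)} = \frac{1}{\left(7 - \frac{199}{4} \left(-510\right)\right) + \left(-347581 + 472119\right) \left(10839 + 192558\right)} = \frac{1}{\left(7 + \frac{50745}{2}\right) + 124538 \cdot 203397} = \frac{1}{\frac{50759}{2} + 25330655586} = \frac{1}{\frac{50661361931}{2}} = \frac{2}{50661361931}$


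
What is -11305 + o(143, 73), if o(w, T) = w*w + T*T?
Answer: 14473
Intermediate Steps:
o(w, T) = T² + w² (o(w, T) = w² + T² = T² + w²)
-11305 + o(143, 73) = -11305 + (73² + 143²) = -11305 + (5329 + 20449) = -11305 + 25778 = 14473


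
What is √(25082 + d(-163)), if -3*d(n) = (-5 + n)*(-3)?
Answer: √24914 ≈ 157.84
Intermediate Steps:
d(n) = -5 + n (d(n) = -(-5 + n)*(-3)/3 = -(15 - 3*n)/3 = -5 + n)
√(25082 + d(-163)) = √(25082 + (-5 - 163)) = √(25082 - 168) = √24914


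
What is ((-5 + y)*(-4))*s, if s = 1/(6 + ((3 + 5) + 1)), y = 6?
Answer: -4/15 ≈ -0.26667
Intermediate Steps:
s = 1/15 (s = 1/(6 + (8 + 1)) = 1/(6 + 9) = 1/15 ≈ 0.066667)
((-5 + y)*(-4))*s = ((-5 + 6)*(-4))*(1/15) = (1*(-4))*(1/15) = -4*1/15 = -4/15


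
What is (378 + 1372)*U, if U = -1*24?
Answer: -42000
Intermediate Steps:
U = -24
(378 + 1372)*U = (378 + 1372)*(-24) = 1750*(-24) = -42000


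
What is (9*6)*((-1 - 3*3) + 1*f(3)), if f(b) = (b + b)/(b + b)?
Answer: -486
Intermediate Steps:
f(b) = 1 (f(b) = (2*b)/((2*b)) = (2*b)*(1/(2*b)) = 1)
(9*6)*((-1 - 3*3) + 1*f(3)) = (9*6)*((-1 - 3*3) + 1*1) = 54*((-1 - 9) + 1) = 54*(-10 + 1) = 54*(-9) = -486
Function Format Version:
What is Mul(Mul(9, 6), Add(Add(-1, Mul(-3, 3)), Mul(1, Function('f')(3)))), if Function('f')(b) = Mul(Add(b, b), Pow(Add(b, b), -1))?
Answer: -486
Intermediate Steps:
Function('f')(b) = 1 (Function('f')(b) = Mul(Mul(2, b), Pow(Mul(2, b), -1)) = Mul(Mul(2, b), Mul(Rational(1, 2), Pow(b, -1))) = 1)
Mul(Mul(9, 6), Add(Add(-1, Mul(-3, 3)), Mul(1, Function('f')(3)))) = Mul(Mul(9, 6), Add(Add(-1, Mul(-3, 3)), Mul(1, 1))) = Mul(54, Add(Add(-1, -9), 1)) = Mul(54, Add(-10, 1)) = Mul(54, -9) = -486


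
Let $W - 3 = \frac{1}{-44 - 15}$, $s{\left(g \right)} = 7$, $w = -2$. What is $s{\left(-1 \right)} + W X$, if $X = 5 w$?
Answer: $- \frac{1347}{59} \approx -22.831$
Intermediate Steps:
$X = -10$ ($X = 5 \left(-2\right) = -10$)
$W = \frac{176}{59}$ ($W = 3 + \frac{1}{-44 - 15} = 3 + \frac{1}{-59} = 3 - \frac{1}{59} = \frac{176}{59} \approx 2.9831$)
$s{\left(-1 \right)} + W X = 7 + \frac{176}{59} \left(-10\right) = 7 - \frac{1760}{59} = - \frac{1347}{59}$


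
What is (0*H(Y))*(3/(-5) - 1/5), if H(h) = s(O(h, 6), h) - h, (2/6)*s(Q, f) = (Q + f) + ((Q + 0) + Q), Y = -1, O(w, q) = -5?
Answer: 0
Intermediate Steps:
s(Q, f) = 3*f + 9*Q (s(Q, f) = 3*((Q + f) + ((Q + 0) + Q)) = 3*((Q + f) + (Q + Q)) = 3*((Q + f) + 2*Q) = 3*(f + 3*Q) = 3*f + 9*Q)
H(h) = -45 + 2*h (H(h) = (3*h + 9*(-5)) - h = (3*h - 45) - h = (-45 + 3*h) - h = -45 + 2*h)
(0*H(Y))*(3/(-5) - 1/5) = (0*(-45 + 2*(-1)))*(3/(-5) - 1/5) = (0*(-45 - 2))*(3*(-⅕) - 1*⅕) = (0*(-47))*(-⅗ - ⅕) = 0*(-⅘) = 0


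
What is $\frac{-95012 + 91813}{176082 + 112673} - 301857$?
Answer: $- \frac{87162721234}{288755} \approx -3.0186 \cdot 10^{5}$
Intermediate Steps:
$\frac{-95012 + 91813}{176082 + 112673} - 301857 = - \frac{3199}{288755} - 301857 = - \frac{87162721234}{288755}$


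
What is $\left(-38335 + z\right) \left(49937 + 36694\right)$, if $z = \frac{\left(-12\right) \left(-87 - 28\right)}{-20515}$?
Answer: $- \frac{13626084386811}{4103} \approx -3.321 \cdot 10^{9}$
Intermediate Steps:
$z = - \frac{276}{4103}$ ($z = \left(-12\right) \left(-115\right) \left(- \frac{1}{20515}\right) = 1380 \left(- \frac{1}{20515}\right) = - \frac{276}{4103} \approx -0.067268$)
$\left(-38335 + z\right) \left(49937 + 36694\right) = \left(-38335 - \frac{276}{4103}\right) \left(49937 + 36694\right) = \left(- \frac{157288781}{4103}\right) 86631 = - \frac{13626084386811}{4103}$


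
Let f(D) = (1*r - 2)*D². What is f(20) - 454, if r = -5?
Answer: -3254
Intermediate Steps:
f(D) = -7*D² (f(D) = (1*(-5) - 2)*D² = (-5 - 2)*D² = -7*D²)
f(20) - 454 = -7*20² - 454 = -7*400 - 454 = -2800 - 454 = -3254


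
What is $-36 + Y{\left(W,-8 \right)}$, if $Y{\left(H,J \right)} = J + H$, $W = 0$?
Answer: $-44$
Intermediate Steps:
$Y{\left(H,J \right)} = H + J$
$-36 + Y{\left(W,-8 \right)} = -36 + \left(0 - 8\right) = -36 - 8 = -44$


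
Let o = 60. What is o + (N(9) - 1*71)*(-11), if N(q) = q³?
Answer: -7178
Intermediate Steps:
o + (N(9) - 1*71)*(-11) = 60 + (9³ - 1*71)*(-11) = 60 + (729 - 71)*(-11) = 60 + 658*(-11) = 60 - 7238 = -7178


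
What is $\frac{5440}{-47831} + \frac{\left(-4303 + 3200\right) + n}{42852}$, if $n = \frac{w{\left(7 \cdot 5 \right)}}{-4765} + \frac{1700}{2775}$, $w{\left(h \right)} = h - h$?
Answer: $- \frac{31728591995}{227511595332} \approx -0.13946$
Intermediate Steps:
$w{\left(h \right)} = 0$
$n = \frac{68}{111}$ ($n = \frac{0}{-4765} + \frac{1700}{2775} = 0 \left(- \frac{1}{4765}\right) + 1700 \cdot \frac{1}{2775} = 0 + \frac{68}{111} = \frac{68}{111} \approx 0.61261$)
$\frac{5440}{-47831} + \frac{\left(-4303 + 3200\right) + n}{42852} = \frac{5440}{-47831} + \frac{\left(-4303 + 3200\right) + \frac{68}{111}}{42852} = 5440 \left(- \frac{1}{47831}\right) + \left(-1103 + \frac{68}{111}\right) \frac{1}{42852} = - \frac{5440}{47831} - \frac{122365}{4756572} = - \frac{31728591995}{227511595332}$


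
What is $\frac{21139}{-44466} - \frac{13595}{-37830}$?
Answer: $- \frac{1084295}{9345271} \approx -0.11603$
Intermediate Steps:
$\frac{21139}{-44466} - \frac{13595}{-37830} = 21139 \left(- \frac{1}{44466}\right) - - \frac{2719}{7566} = - \frac{21139}{44466} + \frac{2719}{7566} = - \frac{1084295}{9345271}$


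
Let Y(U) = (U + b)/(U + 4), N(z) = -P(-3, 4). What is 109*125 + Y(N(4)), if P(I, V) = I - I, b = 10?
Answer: 27255/2 ≈ 13628.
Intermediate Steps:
P(I, V) = 0
N(z) = 0 (N(z) = -1*0 = 0)
Y(U) = (10 + U)/(4 + U) (Y(U) = (U + 10)/(U + 4) = (10 + U)/(4 + U))
109*125 + Y(N(4)) = 109*125 + (10 + 0)/(4 + 0) = 13625 + 10/4 = 13625 + (¼)*10 = 13625 + 5/2 = 27255/2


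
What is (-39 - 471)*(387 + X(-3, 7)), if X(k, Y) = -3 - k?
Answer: -197370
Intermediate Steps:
(-39 - 471)*(387 + X(-3, 7)) = (-39 - 471)*(387 + (-3 - 1*(-3))) = -510*(387 + (-3 + 3)) = -510*(387 + 0) = -510*387 = -197370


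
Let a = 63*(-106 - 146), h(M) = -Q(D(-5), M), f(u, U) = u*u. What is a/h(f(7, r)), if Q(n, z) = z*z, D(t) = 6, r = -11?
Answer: 324/49 ≈ 6.6122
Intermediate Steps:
f(u, U) = u**2
Q(n, z) = z**2
h(M) = -M**2
a = -15876 (a = 63*(-252) = -15876)
a/h(f(7, r)) = -15876/((-(7**2)**2)) = -15876/((-1*49**2)) = -15876/((-1*2401)) = -15876/(-2401) = -15876*(-1/2401) = 324/49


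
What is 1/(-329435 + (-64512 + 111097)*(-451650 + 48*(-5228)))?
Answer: -1/32730670925 ≈ -3.0552e-11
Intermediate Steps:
1/(-329435 + (-64512 + 111097)*(-451650 + 48*(-5228))) = 1/(-329435 + 46585*(-451650 - 250944)) = 1/(-329435 + 46585*(-702594)) = 1/(-329435 - 32730341490) = 1/(-32730670925) = -1/32730670925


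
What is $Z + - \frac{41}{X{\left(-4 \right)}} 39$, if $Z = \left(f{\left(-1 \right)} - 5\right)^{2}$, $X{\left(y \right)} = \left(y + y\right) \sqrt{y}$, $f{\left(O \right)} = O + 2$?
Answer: $16 - \frac{1599 i}{16} \approx 16.0 - 99.938 i$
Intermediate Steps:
$f{\left(O \right)} = 2 + O$
$X{\left(y \right)} = 2 y^{\frac{3}{2}}$ ($X{\left(y \right)} = 2 y \sqrt{y} = 2 y^{\frac{3}{2}}$)
$Z = 16$ ($Z = \left(\left(2 - 1\right) - 5\right)^{2} = \left(1 - 5\right)^{2} = \left(-4\right)^{2} = 16$)
$Z + - \frac{41}{X{\left(-4 \right)}} 39 = 16 + - \frac{41}{2 \left(-4\right)^{\frac{3}{2}}} \cdot 39 = 16 + - \frac{41}{2 \left(- 8 i\right)} 39 = 16 + - \frac{41}{\left(-16\right) i} 39 = 16 + - 41 \frac{i}{16} \cdot 39 = 16 + - \frac{41 i}{16} \cdot 39 = 16 - \frac{1599 i}{16}$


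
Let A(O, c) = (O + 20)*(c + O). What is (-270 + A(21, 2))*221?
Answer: 148733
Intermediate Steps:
A(O, c) = (20 + O)*(O + c)
(-270 + A(21, 2))*221 = (-270 + (21² + 20*21 + 20*2 + 21*2))*221 = (-270 + (441 + 420 + 40 + 42))*221 = (-270 + 943)*221 = 673*221 = 148733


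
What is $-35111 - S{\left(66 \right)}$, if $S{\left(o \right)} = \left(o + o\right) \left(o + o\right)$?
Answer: $-52535$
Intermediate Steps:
$S{\left(o \right)} = 4 o^{2}$ ($S{\left(o \right)} = 2 o 2 o = 4 o^{2}$)
$-35111 - S{\left(66 \right)} = -35111 - 4 \cdot 66^{2} = -35111 - 4 \cdot 4356 = -35111 - 17424 = -52535$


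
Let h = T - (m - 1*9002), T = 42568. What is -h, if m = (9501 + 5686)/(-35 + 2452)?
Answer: -124629503/2417 ≈ -51564.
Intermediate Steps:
m = 15187/2417 ≈ 6.2834
h = 124629503/2417 (h = 42568 - (15187/2417 - 1*9002) = 42568 - (15187/2417 - 9002) = 42568 - 1*(-21742647/2417) = 42568 + 21742647/2417 = 124629503/2417 ≈ 51564.)
-h = -1*124629503/2417 = -124629503/2417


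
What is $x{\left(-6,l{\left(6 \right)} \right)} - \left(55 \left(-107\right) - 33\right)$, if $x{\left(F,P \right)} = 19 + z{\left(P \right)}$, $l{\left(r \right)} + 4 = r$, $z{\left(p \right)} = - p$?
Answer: $5935$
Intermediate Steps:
$l{\left(r \right)} = -4 + r$
$x{\left(F,P \right)} = 19 - P$
$x{\left(-6,l{\left(6 \right)} \right)} - \left(55 \left(-107\right) - 33\right) = \left(19 - \left(-4 + 6\right)\right) - \left(55 \left(-107\right) - 33\right) = \left(19 - 2\right) - \left(-5885 - 33\right) = \left(19 - 2\right) - -5918 = 17 + 5918 = 5935$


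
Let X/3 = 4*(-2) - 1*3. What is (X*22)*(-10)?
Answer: 7260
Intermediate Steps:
X = -33 (X = 3*(4*(-2) - 1*3) = 3*(-8 - 3) = 3*(-11) = -33)
(X*22)*(-10) = -33*22*(-10) = -726*(-10) = 7260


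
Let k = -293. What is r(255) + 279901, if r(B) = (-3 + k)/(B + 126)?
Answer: 106641985/381 ≈ 2.7990e+5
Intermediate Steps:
r(B) = -296/(126 + B) (r(B) = (-3 - 293)/(B + 126) = -296/(126 + B))
r(255) + 279901 = -296/(126 + 255) + 279901 = -296/381 + 279901 = 106641985/381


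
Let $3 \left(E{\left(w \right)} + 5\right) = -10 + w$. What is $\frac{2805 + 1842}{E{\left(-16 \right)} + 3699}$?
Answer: $\frac{13941}{11056} \approx 1.2609$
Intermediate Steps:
$E{\left(w \right)} = - \frac{25}{3} + \frac{w}{3}$ ($E{\left(w \right)} = -5 + \frac{-10 + w}{3} = -5 + \left(- \frac{10}{3} + \frac{w}{3}\right) = - \frac{25}{3} + \frac{w}{3}$)
$\frac{2805 + 1842}{E{\left(-16 \right)} + 3699} = \frac{2805 + 1842}{\left(- \frac{25}{3} + \frac{1}{3} \left(-16\right)\right) + 3699} = \frac{4647}{\left(- \frac{25}{3} - \frac{16}{3}\right) + 3699} = \frac{4647}{- \frac{41}{3} + 3699} = \frac{4647}{\frac{11056}{3}} = 4647 \cdot \frac{3}{11056} = \frac{13941}{11056}$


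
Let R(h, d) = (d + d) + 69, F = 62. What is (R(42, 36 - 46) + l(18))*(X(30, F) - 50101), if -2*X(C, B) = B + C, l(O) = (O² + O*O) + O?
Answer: -35855105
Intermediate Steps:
l(O) = O + 2*O² (l(O) = (O² + O²) + O = 2*O² + O = O + 2*O²)
R(h, d) = 69 + 2*d (R(h, d) = 2*d + 69 = 69 + 2*d)
X(C, B) = -B/2 - C/2 (X(C, B) = -(B + C)/2 = -B/2 - C/2)
(R(42, 36 - 46) + l(18))*(X(30, F) - 50101) = ((69 + 2*(36 - 46)) + 18*(1 + 2*18))*((-½*62 - ½*30) - 50101) = ((69 + 2*(-10)) + 18*(1 + 36))*((-31 - 15) - 50101) = ((69 - 20) + 18*37)*(-46 - 50101) = (49 + 666)*(-50147) = 715*(-50147) = -35855105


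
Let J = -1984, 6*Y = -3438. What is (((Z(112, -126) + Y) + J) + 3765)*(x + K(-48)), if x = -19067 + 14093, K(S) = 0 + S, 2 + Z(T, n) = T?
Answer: -6618996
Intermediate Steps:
Z(T, n) = -2 + T
Y = -573 (Y = (1/6)*(-3438) = -573)
K(S) = S
x = -4974
(((Z(112, -126) + Y) + J) + 3765)*(x + K(-48)) = ((((-2 + 112) - 573) - 1984) + 3765)*(-4974 - 48) = (((110 - 573) - 1984) + 3765)*(-5022) = ((-463 - 1984) + 3765)*(-5022) = (-2447 + 3765)*(-5022) = 1318*(-5022) = -6618996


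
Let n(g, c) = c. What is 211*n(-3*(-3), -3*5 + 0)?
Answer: -3165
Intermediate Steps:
211*n(-3*(-3), -3*5 + 0) = 211*(-3*5 + 0) = 211*(-15 + 0) = 211*(-15) = -3165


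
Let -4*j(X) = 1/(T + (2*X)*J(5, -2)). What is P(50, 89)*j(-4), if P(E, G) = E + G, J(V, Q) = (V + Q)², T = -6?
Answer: 139/312 ≈ 0.44551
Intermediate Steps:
J(V, Q) = (Q + V)²
j(X) = -1/(4*(-6 + 18*X)) (j(X) = -1/(4*(-6 + (2*X)*(-2 + 5)²)) = -1/(4*(-6 + (2*X)*3²)) = -1/(4*(-6 + (2*X)*9)) = -1/(4*(-6 + 18*X)))
P(50, 89)*j(-4) = (50 + 89)*(-1/(-24 + 72*(-4))) = 139*(-1/(-24 - 288)) = 139*(-1/(-312)) = 139*(-1*(-1/312)) = 139*(1/312) = 139/312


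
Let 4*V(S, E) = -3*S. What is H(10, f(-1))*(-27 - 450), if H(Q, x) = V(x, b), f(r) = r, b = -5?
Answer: -1431/4 ≈ -357.75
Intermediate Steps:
V(S, E) = -3*S/4 (V(S, E) = (-3*S)/4 = -3*S/4)
H(Q, x) = -3*x/4
H(10, f(-1))*(-27 - 450) = (-¾*(-1))*(-27 - 450) = (¾)*(-477) = -1431/4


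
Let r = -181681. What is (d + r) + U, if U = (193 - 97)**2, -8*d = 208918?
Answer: -794319/4 ≈ -1.9858e+5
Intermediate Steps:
d = -104459/4 (d = -1/8*208918 = -104459/4 ≈ -26115.)
U = 9216 (U = 96**2 = 9216)
(d + r) + U = (-104459/4 - 181681) + 9216 = -831183/4 + 9216 = -794319/4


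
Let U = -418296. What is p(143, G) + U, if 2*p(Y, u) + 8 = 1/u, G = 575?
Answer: -481044999/1150 ≈ -4.1830e+5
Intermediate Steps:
p(Y, u) = -4 + 1/(2*u)
p(143, G) + U = (-4 + (1/2)/575) - 418296 = (-4 + (1/2)*(1/575)) - 418296 = (-4 + 1/1150) - 418296 = -4599/1150 - 418296 = -481044999/1150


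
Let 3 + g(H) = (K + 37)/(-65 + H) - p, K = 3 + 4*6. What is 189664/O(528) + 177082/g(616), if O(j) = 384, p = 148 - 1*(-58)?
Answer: -54299791/153460 ≈ -353.84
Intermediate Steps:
p = 206 (p = 148 + 58 = 206)
K = 27 (K = 3 + 24 = 27)
g(H) = -209 + 64/(-65 + H) (g(H) = -3 + ((27 + 37)/(-65 + H) - 1*206) = -3 + (64/(-65 + H) - 206) = -3 + (-206 + 64/(-65 + H)) = -209 + 64/(-65 + H))
189664/O(528) + 177082/g(616) = 189664/384 + 177082/(((13649 - 209*616)/(-65 + 616))) = 189664*(1/384) + 177082/(((13649 - 128744)/551)) = 5927/12 + 177082/(((1/551)*(-115095))) = 5927/12 + 177082/(-115095/551) = 5927/12 + 177082*(-551/115095) = 5927/12 - 97572182/115095 = -54299791/153460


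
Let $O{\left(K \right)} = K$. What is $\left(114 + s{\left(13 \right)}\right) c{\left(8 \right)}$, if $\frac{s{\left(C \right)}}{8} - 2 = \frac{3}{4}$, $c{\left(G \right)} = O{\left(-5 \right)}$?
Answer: $-680$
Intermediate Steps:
$c{\left(G \right)} = -5$
$s{\left(C \right)} = 22$ ($s{\left(C \right)} = 16 + 8 \cdot \frac{3}{4} = 16 + 6 = 22$)
$\left(114 + s{\left(13 \right)}\right) c{\left(8 \right)} = \left(114 + 22\right) \left(-5\right) = 136 \left(-5\right) = -680$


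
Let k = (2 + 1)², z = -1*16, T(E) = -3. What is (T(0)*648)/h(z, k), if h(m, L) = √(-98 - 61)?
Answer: 648*I*√159/53 ≈ 154.17*I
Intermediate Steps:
z = -16
k = 9 (k = 3² = 9)
h(m, L) = I*√159 (h(m, L) = √(-159) = I*√159)
(T(0)*648)/h(z, k) = (-3*648)/((I*√159)) = -(-648)*I*√159/53 = 648*I*√159/53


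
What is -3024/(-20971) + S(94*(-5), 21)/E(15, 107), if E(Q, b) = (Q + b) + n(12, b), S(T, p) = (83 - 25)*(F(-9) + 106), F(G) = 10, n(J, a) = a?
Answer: 141785384/4802359 ≈ 29.524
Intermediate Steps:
S(T, p) = 6728 (S(T, p) = (83 - 25)*(10 + 106) = 58*116 = 6728)
E(Q, b) = Q + 2*b (E(Q, b) = (Q + b) + b = Q + 2*b)
-3024/(-20971) + S(94*(-5), 21)/E(15, 107) = -3024/(-20971) + 6728/(15 + 2*107) = -3024*(-1/20971) + 6728/(15 + 214) = 3024/20971 + 6728/229 = 141785384/4802359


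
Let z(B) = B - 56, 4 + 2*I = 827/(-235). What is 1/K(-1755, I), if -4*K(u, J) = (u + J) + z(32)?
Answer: 1880/837897 ≈ 0.0022437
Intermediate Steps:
I = -1767/470 (I = -2 + (827/(-235))/2 = -2 + (827*(-1/235))/2 = -2 + (½)*(-827/235) = -2 - 827/470 = -1767/470 ≈ -3.7596)
z(B) = -56 + B
K(u, J) = 6 - J/4 - u/4 (K(u, J) = -((u + J) + (-56 + 32))/4 = -((J + u) - 24)/4 = -(-24 + J + u)/4 = 6 - J/4 - u/4)
1/K(-1755, I) = 1/(6 - ¼*(-1767/470) - ¼*(-1755)) = 1/(6 + 1767/1880 + 1755/4) = 1/(837897/1880) = 1880/837897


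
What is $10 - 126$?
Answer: $-116$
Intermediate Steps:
$10 - 126 = -116$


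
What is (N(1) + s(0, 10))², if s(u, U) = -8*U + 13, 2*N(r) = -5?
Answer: 19321/4 ≈ 4830.3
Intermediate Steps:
N(r) = -5/2 (N(r) = (½)*(-5) = -5/2)
s(u, U) = 13 - 8*U
(N(1) + s(0, 10))² = (-5/2 + (13 - 8*10))² = (-5/2 + (13 - 80))² = (-5/2 - 67)² = (-139/2)² = 19321/4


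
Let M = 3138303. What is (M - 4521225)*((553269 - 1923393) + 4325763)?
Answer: -4087418197158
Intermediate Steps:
(M - 4521225)*((553269 - 1923393) + 4325763) = (3138303 - 4521225)*((553269 - 1923393) + 4325763) = -1382922*(-1370124 + 4325763) = -1382922*2955639 = -4087418197158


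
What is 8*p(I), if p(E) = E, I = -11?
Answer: -88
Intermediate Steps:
8*p(I) = 8*(-11) = -88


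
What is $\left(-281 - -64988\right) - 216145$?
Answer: $-151438$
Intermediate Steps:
$\left(-281 - -64988\right) - 216145 = \left(-281 + 64988\right) - 216145 = 64707 - 216145 = -151438$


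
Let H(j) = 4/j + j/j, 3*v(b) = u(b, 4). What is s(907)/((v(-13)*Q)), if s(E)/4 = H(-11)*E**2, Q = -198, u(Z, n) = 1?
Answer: -11517086/363 ≈ -31728.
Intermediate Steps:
v(b) = 1/3 (v(b) = (1/3)*1 = 1/3)
H(j) = 1 + 4/j (H(j) = 4/j + 1 = 1 + 4/j)
s(E) = 28*E**2/11 (s(E) = 4*(((4 - 11)/(-11))*E**2) = 4*((-1/11*(-7))*E**2) = 4*(7*E**2/11) = 28*E**2/11)
s(907)/((v(-13)*Q)) = ((28/11)*907**2)/(((1/3)*(-198))) = ((28/11)*822649)/(-66) = (23034172/11)*(-1/66) = -11517086/363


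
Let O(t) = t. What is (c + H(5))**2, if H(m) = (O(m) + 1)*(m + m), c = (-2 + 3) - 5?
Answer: 3136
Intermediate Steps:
c = -4 (c = 1 - 5 = -4)
H(m) = 2*m*(1 + m) (H(m) = (m + 1)*(m + m) = (1 + m)*(2*m) = 2*m*(1 + m))
(c + H(5))**2 = (-4 + 2*5*(1 + 5))**2 = (-4 + 2*5*6)**2 = (-4 + 60)**2 = 56**2 = 3136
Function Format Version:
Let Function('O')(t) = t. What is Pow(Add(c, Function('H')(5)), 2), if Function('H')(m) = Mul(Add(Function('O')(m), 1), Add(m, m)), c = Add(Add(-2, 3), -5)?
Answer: 3136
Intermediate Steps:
c = -4 (c = Add(1, -5) = -4)
Function('H')(m) = Mul(2, m, Add(1, m)) (Function('H')(m) = Mul(Add(m, 1), Add(m, m)) = Mul(Add(1, m), Mul(2, m)) = Mul(2, m, Add(1, m)))
Pow(Add(c, Function('H')(5)), 2) = Pow(Add(-4, Mul(2, 5, Add(1, 5))), 2) = Pow(Add(-4, Mul(2, 5, 6)), 2) = Pow(Add(-4, 60), 2) = Pow(56, 2) = 3136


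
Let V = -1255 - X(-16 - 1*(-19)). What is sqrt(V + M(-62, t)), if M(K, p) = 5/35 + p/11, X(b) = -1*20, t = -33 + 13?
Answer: 2*I*sqrt(1833062)/77 ≈ 35.166*I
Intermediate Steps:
t = -20
X(b) = -20
M(K, p) = 1/7 + p/11 (M(K, p) = 5*(1/35) + p*(1/11) = 1/7 + p/11)
V = -1235 (V = -1255 - 1*(-20) = -1255 + 20 = -1235)
sqrt(V + M(-62, t)) = sqrt(-1235 + (1/7 + (1/11)*(-20))) = sqrt(-1235 + (1/7 - 20/11)) = sqrt(-1235 - 129/77) = sqrt(-95224/77) = 2*I*sqrt(1833062)/77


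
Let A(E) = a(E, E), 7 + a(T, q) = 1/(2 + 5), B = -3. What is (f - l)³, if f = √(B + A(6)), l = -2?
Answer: (14 + I*√483)³/343 ≈ -51.143 + 6.7277*I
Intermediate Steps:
a(T, q) = -48/7 (a(T, q) = -7 + 1/(2 + 5) = -7 + 1/7 = -7 + ⅐ = -48/7)
A(E) = -48/7
f = I*√483/7 (f = √(-3 - 48/7) = √(-69/7) = I*√483/7 ≈ 3.1396*I)
(f - l)³ = (I*√483/7 - 1*(-2))³ = (I*√483/7 + 2)³ = (2 + I*√483/7)³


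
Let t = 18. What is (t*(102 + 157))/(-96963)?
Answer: -1554/32321 ≈ -0.048080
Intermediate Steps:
(t*(102 + 157))/(-96963) = (18*(102 + 157))/(-96963) = (18*259)*(-1/96963) = 4662*(-1/96963) = -1554/32321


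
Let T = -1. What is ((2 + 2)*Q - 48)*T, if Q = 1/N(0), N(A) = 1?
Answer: 44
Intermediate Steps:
Q = 1 (Q = 1/1 = 1)
((2 + 2)*Q - 48)*T = ((2 + 2)*1 - 48)*(-1) = (4*1 - 48)*(-1) = (4 - 48)*(-1) = -44*(-1) = 44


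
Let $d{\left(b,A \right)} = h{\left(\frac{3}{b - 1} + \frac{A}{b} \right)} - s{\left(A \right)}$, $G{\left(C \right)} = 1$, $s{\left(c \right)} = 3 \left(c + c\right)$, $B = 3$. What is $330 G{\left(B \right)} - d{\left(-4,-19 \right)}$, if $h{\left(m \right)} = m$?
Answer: $\frac{4237}{20} \approx 211.85$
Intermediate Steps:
$s{\left(c \right)} = 6 c$ ($s{\left(c \right)} = 3 \cdot 2 c = 6 c$)
$d{\left(b,A \right)} = - 6 A + \frac{3}{-1 + b} + \frac{A}{b}$ ($d{\left(b,A \right)} = \left(\frac{3}{b - 1} + \frac{A}{b}\right) - 6 A = \left(\frac{3}{-1 + b} + \frac{A}{b}\right) - 6 A = - 6 A + \frac{3}{-1 + b} + \frac{A}{b}$)
$330 G{\left(B \right)} - d{\left(-4,-19 \right)} = 330 \cdot 1 - \frac{3 \left(-4\right) - 19 \left(-1 - 4\right) - \left(-114\right) \left(-4\right) \left(-1 - 4\right)}{\left(-4\right) \left(-1 - 4\right)} = 330 - - \frac{-12 - -95 - \left(-114\right) \left(-4\right) \left(-5\right)}{4 \left(-5\right)} = 330 - \left(- \frac{1}{4}\right) \left(- \frac{1}{5}\right) \left(-12 + 95 + 2280\right) = 330 - \left(- \frac{1}{4}\right) \left(- \frac{1}{5}\right) 2363 = 330 - \frac{2363}{20} = \frac{4237}{20}$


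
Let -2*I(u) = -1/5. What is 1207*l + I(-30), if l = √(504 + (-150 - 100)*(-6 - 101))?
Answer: ⅒ + 1207*√27254 ≈ 1.9926e+5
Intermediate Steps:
I(u) = ⅒ (I(u) = -(-1)/(2*5) = -½*(-⅕) = ⅒)
l = √27254 (l = √(504 - 250*(-107)) = √(504 + 26750) = √27254 ≈ 165.09)
1207*l + I(-30) = 1207*√27254 + ⅒ = ⅒ + 1207*√27254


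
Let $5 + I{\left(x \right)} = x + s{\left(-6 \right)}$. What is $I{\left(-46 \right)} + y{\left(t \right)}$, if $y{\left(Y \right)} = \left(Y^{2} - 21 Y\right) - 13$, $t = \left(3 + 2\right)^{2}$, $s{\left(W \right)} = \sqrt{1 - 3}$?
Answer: $36 + i \sqrt{2} \approx 36.0 + 1.4142 i$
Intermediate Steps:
$s{\left(W \right)} = i \sqrt{2}$ ($s{\left(W \right)} = \sqrt{-2} = i \sqrt{2}$)
$t = 25$ ($t = 5^{2} = 25$)
$I{\left(x \right)} = -5 + x + i \sqrt{2}$ ($I{\left(x \right)} = -5 + \left(x + i \sqrt{2}\right) = -5 + x + i \sqrt{2}$)
$y{\left(Y \right)} = -13 + Y^{2} - 21 Y$
$I{\left(-46 \right)} + y{\left(t \right)} = \left(-5 - 46 + i \sqrt{2}\right) - \left(538 - 625\right) = \left(-51 + i \sqrt{2}\right) - -87 = \left(-51 + i \sqrt{2}\right) + 87 = 36 + i \sqrt{2}$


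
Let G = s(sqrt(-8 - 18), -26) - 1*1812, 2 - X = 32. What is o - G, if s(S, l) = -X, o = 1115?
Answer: 2897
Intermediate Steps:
X = -30 (X = 2 - 1*32 = 2 - 32 = -30)
s(S, l) = 30 (s(S, l) = -1*(-30) = 30)
G = -1782 (G = 30 - 1*1812 = 30 - 1812 = -1782)
o - G = 1115 - 1*(-1782) = 1115 + 1782 = 2897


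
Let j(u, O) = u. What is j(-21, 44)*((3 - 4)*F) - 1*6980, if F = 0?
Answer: -6980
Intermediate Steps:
j(-21, 44)*((3 - 4)*F) - 1*6980 = -21*(3 - 4)*0 - 1*6980 = -(-21)*0 - 6980 = -21*0 - 6980 = 0 - 6980 = -6980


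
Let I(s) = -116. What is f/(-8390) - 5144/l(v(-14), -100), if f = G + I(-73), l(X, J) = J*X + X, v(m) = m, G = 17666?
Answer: -3374123/581427 ≈ -5.8032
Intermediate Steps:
l(X, J) = X + J*X
f = 17550 (f = 17666 - 116 = 17550)
f/(-8390) - 5144/l(v(-14), -100) = 17550/(-8390) - 5144*(-1/(14*(1 - 100))) = 17550*(-1/8390) - 5144/((-14*(-99))) = -1755/839 - 5144/1386 = -1755/839 - 5144*1/1386 = -1755/839 - 2572/693 = -3374123/581427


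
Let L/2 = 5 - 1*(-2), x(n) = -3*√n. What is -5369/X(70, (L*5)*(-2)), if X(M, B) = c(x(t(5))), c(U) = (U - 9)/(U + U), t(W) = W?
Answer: 26845/2 - 16107*√5/2 ≈ -4585.7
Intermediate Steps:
c(U) = (-9 + U)/(2*U) (c(U) = (-9 + U)/((2*U)) = (-9 + U)*(1/(2*U)) = (-9 + U)/(2*U))
L = 14 (L = 2*(5 - 1*(-2)) = 2*(5 + 2) = 2*7 = 14)
X(M, B) = -√5*(-9 - 3*√5)/30 (X(M, B) = (-9 - 3*√5)/(2*((-3*√5))) = (-√5/15)*(-9 - 3*√5)/2 = -√5*(-9 - 3*√5)/30)
-5369/X(70, (L*5)*(-2)) = -5369/(½ + 3*√5/10)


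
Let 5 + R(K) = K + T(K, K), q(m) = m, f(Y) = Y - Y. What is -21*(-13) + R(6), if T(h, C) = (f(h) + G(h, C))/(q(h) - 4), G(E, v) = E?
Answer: 277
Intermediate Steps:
f(Y) = 0
T(h, C) = h/(-4 + h) (T(h, C) = (0 + h)/(h - 4) = h/(-4 + h))
R(K) = -5 + K + K/(-4 + K) (R(K) = -5 + (K + K/(-4 + K)) = -5 + K + K/(-4 + K))
-21*(-13) + R(6) = -21*(-13) + (6 + (-5 + 6)*(-4 + 6))/(-4 + 6) = 273 + (6 + 1*2)/2 = 273 + (6 + 2)/2 = 273 + (½)*8 = 273 + 4 = 277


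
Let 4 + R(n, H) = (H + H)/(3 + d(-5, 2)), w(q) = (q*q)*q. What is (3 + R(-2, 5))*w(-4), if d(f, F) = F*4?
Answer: 64/11 ≈ 5.8182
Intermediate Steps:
w(q) = q**3 (w(q) = q**2*q = q**3)
d(f, F) = 4*F
R(n, H) = -4 + 2*H/11 (R(n, H) = -4 + (H + H)/(3 + 4*2) = -4 + (2*H)/(3 + 8) = -4 + (2*H)/11 = -4 + (2*H)*(1/11) = -4 + 2*H/11)
(3 + R(-2, 5))*w(-4) = (3 + (-4 + (2/11)*5))*(-4)**3 = (3 + (-4 + 10/11))*(-64) = (3 - 34/11)*(-64) = -1/11*(-64) = 64/11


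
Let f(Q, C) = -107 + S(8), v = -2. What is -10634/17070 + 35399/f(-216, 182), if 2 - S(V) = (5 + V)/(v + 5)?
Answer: -908135371/2799480 ≈ -324.39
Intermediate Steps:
S(V) = ⅓ - V/3 (S(V) = 2 - (5 + V)/(-2 + 5) = 2 - (5 + V)/3 = 2 - (5/3 + V/3) = 2 + (-5/3 - V/3) = ⅓ - V/3)
f(Q, C) = -328/3 (f(Q, C) = -107 + (⅓ - ⅓*8) = -107 + (⅓ - 8/3) = -107 - 7/3 = -328/3)
-10634/17070 + 35399/f(-216, 182) = -10634/17070 + 35399/(-328/3) = -10634*1/17070 + 35399*(-3/328) = -5317/8535 - 106197/328 = -908135371/2799480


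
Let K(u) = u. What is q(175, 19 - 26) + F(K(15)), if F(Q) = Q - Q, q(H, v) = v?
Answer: -7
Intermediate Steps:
F(Q) = 0
q(175, 19 - 26) + F(K(15)) = (19 - 26) + 0 = -7 + 0 = -7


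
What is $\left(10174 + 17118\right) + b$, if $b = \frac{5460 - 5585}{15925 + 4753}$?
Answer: $\frac{564343851}{20678} \approx 27292.0$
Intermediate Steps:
$b = - \frac{125}{20678} \approx -0.0060451$
$\left(10174 + 17118\right) + b = \left(10174 + 17118\right) - \frac{125}{20678} = 27292 - \frac{125}{20678} = \frac{564343851}{20678}$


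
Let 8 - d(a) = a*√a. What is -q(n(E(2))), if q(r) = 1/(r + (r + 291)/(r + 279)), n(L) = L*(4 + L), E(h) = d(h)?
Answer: -15070941/1123843529 - 5739080*√2/1123843529 ≈ -0.020632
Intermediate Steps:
d(a) = 8 - a^(3/2) (d(a) = 8 - a*√a = 8 - a^(3/2))
E(h) = 8 - h^(3/2)
q(r) = 1/(r + (291 + r)/(279 + r))
-q(n(E(2))) = -(279 + (8 - 2^(3/2))*(4 + (8 - 2^(3/2))))/(291 + ((8 - 2^(3/2))*(4 + (8 - 2^(3/2))))² + 280*((8 - 2^(3/2))*(4 + (8 - 2^(3/2))))) = -(279 + (8 - 2*√2)*(4 + (8 - 2*√2)))/(291 + ((8 - 2*√2)*(4 + (8 - 2*√2)))² + 280*((8 - 2*√2)*(4 + (8 - 2*√2)))) = -(279 + (8 - 2*√2)*(12 - 2*√2))/(291 + ((8 - 2*√2)*(12 - 2*√2))² + 280*((8 - 2*√2)*(12 - 2*√2))) = -(279 + (8 - 2*√2)*(12 - 2*√2))/(291 + (8 - 2*√2)²*(12 - 2*√2)² + 280*(8 - 2*√2)*(12 - 2*√2))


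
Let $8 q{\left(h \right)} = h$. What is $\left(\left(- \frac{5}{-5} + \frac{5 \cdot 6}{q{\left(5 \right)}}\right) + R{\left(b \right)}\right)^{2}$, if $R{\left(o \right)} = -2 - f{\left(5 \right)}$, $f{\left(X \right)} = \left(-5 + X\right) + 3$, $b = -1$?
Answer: $1936$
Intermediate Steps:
$q{\left(h \right)} = \frac{h}{8}$
$f{\left(X \right)} = -2 + X$
$R{\left(o \right)} = -5$ ($R{\left(o \right)} = -2 - \left(-2 + 5\right) = -2 - 3 = -5$)
$\left(\left(- \frac{5}{-5} + \frac{5 \cdot 6}{q{\left(5 \right)}}\right) + R{\left(b \right)}\right)^{2} = \left(\left(- \frac{5}{-5} + \frac{5 \cdot 6}{\frac{1}{8} \cdot 5}\right) - 5\right)^{2} = \left(\left(\left(-5\right) \left(- \frac{1}{5}\right) + \frac{30}{\frac{5}{8}}\right) - 5\right)^{2} = \left(\left(1 + 30 \cdot \frac{8}{5}\right) - 5\right)^{2} = \left(\left(1 + 48\right) - 5\right)^{2} = \left(49 - 5\right)^{2} = 44^{2} = 1936$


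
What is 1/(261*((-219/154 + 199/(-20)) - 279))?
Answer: -1540/116712153 ≈ -1.3195e-5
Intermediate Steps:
1/(261*((-219/154 + 199/(-20)) - 279)) = 1/(261*((-219*1/154 + 199*(-1/20)) - 279)) = 1/(261*((-219/154 - 199/20) - 279)) = 1/(261*(-17513/1540 - 279)) = 1/(261*(-447173/1540)) = 1/(-116712153/1540) = -1540/116712153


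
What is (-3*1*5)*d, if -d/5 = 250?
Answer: 18750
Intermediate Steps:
d = -1250 (d = -5*250 = -1250)
(-3*1*5)*d = (-3*1*5)*(-1250) = -3*5*(-1250) = -15*(-1250) = 18750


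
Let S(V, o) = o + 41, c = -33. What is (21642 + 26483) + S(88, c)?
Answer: 48133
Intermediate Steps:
S(V, o) = 41 + o
(21642 + 26483) + S(88, c) = (21642 + 26483) + (41 - 33) = 48125 + 8 = 48133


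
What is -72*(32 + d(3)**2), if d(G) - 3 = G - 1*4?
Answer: -2592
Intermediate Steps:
d(G) = -1 + G (d(G) = 3 + (G - 1*4) = 3 + (G - 4) = 3 + (-4 + G) = -1 + G)
-72*(32 + d(3)**2) = -72*(32 + (-1 + 3)**2) = -72*(32 + 2**2) = -72*(32 + 4) = -72*36 = -2592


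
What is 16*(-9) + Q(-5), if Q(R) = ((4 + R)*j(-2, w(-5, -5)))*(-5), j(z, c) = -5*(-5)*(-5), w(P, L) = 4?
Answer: -769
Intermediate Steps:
j(z, c) = -125 (j(z, c) = 25*(-5) = -125)
Q(R) = 2500 + 625*R (Q(R) = ((4 + R)*(-125))*(-5) = (-500 - 125*R)*(-5) = 2500 + 625*R)
16*(-9) + Q(-5) = 16*(-9) + (2500 + 625*(-5)) = -144 + (2500 - 3125) = -144 - 625 = -769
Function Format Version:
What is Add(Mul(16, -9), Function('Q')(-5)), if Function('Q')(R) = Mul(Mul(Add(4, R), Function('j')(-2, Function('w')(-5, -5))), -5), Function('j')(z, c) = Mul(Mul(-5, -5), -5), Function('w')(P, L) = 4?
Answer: -769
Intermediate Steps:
Function('j')(z, c) = -125 (Function('j')(z, c) = Mul(25, -5) = -125)
Function('Q')(R) = Add(2500, Mul(625, R)) (Function('Q')(R) = Mul(Mul(Add(4, R), -125), -5) = Mul(Add(-500, Mul(-125, R)), -5) = Add(2500, Mul(625, R)))
Add(Mul(16, -9), Function('Q')(-5)) = Add(Mul(16, -9), Add(2500, Mul(625, -5))) = Add(-144, Add(2500, -3125)) = Add(-144, -625) = -769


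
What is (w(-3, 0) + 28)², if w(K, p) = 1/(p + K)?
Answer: 6889/9 ≈ 765.44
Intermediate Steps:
w(K, p) = 1/(K + p)
(w(-3, 0) + 28)² = (1/(-3 + 0) + 28)² = (1/(-3) + 28)² = (-⅓ + 28)² = (83/3)² = 6889/9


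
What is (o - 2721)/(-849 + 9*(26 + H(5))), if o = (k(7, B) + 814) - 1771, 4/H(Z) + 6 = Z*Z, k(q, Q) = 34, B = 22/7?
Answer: 69236/11649 ≈ 5.9435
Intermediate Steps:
B = 22/7 (B = 22*(⅐) = 22/7 ≈ 3.1429)
H(Z) = 4/(-6 + Z²) (H(Z) = 4/(-6 + Z*Z) = 4/(-6 + Z²))
o = -923 (o = (34 + 814) - 1771 = 848 - 1771 = -923)
(o - 2721)/(-849 + 9*(26 + H(5))) = (-923 - 2721)/(-849 + 9*(26 + 4/(-6 + 5²))) = -3644/(-849 + 9*(26 + 4/(-6 + 25))) = -3644/(-849 + 9*(26 + 4/19)) = -3644/(-849 + 9*(498/19)) = -3644/(-849 + 4482/19) = -3644/(-11649/19) = -3644*(-19/11649) = 69236/11649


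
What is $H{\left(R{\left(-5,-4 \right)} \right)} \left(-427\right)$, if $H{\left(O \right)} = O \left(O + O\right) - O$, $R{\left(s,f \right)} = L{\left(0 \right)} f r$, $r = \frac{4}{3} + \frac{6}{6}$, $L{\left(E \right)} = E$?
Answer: $0$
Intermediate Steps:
$r = \frac{7}{3}$ ($r = 4 \cdot \frac{1}{3} + 6 \cdot \frac{1}{6} = \frac{4}{3} + 1 = \frac{7}{3} \approx 2.3333$)
$R{\left(s,f \right)} = 0$ ($R{\left(s,f \right)} = 0 f \frac{7}{3} = 0 \cdot \frac{7}{3} = 0$)
$H{\left(O \right)} = - O + 2 O^{2}$ ($H{\left(O \right)} = O 2 O - O = 2 O^{2} - O = - O + 2 O^{2}$)
$H{\left(R{\left(-5,-4 \right)} \right)} \left(-427\right) = 0 \left(-1 + 2 \cdot 0\right) \left(-427\right) = 0 \left(-1 + 0\right) \left(-427\right) = 0 \left(-1\right) \left(-427\right) = 0 \left(-427\right) = 0$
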